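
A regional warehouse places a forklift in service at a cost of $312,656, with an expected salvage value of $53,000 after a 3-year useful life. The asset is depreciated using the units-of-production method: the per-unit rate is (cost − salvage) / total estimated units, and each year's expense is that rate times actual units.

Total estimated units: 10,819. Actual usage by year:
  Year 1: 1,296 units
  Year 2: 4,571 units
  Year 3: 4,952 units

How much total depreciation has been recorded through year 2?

Depreciable base = $312,656 − $53,000 = $259,656.
Rate = $259,656 / 10,819 units = $24 per unit.
Year 1: 1,296 × $24 = $31,104. Book value $281,552.
Year 2: 4,571 × $24 = $109,704. Book value $171,848.
Accumulated through year 2 = $312,656 − $171,848 = $140,808.

$140,808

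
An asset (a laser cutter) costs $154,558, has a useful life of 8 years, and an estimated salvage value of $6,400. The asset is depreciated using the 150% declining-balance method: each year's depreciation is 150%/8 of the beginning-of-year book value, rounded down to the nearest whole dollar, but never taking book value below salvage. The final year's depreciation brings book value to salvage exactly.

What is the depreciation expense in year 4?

$15,544

Depreciable base = $154,558 − $6,400 = $148,158.
Year 1: ⌊$154,558 × 150%/8⌋ = $28,979. Book value $125,579.
Year 2: ⌊$125,579 × 150%/8⌋ = $23,546. Book value $102,033.
Year 3: ⌊$102,033 × 150%/8⌋ = $19,131. Book value $82,902.
Year 4: ⌊$82,902 × 150%/8⌋ = $15,544. Book value $67,358.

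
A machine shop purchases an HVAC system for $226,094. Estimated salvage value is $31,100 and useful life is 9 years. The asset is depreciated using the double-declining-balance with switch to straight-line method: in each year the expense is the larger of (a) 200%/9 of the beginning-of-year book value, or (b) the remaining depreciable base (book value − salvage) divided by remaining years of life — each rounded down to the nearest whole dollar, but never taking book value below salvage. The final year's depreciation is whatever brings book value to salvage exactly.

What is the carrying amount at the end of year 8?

$31,100

Depreciable base = $226,094 − $31,100 = $194,994.
Year 1: DB = ⌊$226,094 × 200%/9⌋ = $50,243; SL = ⌊$194,994/9⌋ = $21,666 → take DB $50,243. Book value $175,851.
Year 2: DB = ⌊$175,851 × 200%/9⌋ = $39,078; SL = ⌊$144,751/8⌋ = $18,093 → take DB $39,078. Book value $136,773.
Year 3: DB = ⌊$136,773 × 200%/9⌋ = $30,394; SL = ⌊$105,673/7⌋ = $15,096 → take DB $30,394. Book value $106,379.
Year 4: DB = ⌊$106,379 × 200%/9⌋ = $23,639; SL = ⌊$75,279/6⌋ = $12,546 → take DB $23,639. Book value $82,740.
Year 5: DB = ⌊$82,740 × 200%/9⌋ = $18,386; SL = ⌊$51,640/5⌋ = $10,328 → take DB $18,386. Book value $64,354.
Year 6: DB = ⌊$64,354 × 200%/9⌋ = $14,300; SL = ⌊$33,254/4⌋ = $8,313 → take DB $14,300. Book value $50,054.
Year 7: DB = ⌊$50,054 × 200%/9⌋ = $11,123; SL = ⌊$18,954/3⌋ = $6,318 → take DB $11,123. Book value $38,931.
Year 8: DB = ⌊$38,931 × 200%/9⌋ = $8,651; SL = ⌊$7,831/2⌋ = $3,915 → take DB $8,651, capped at $7,831. Book value $31,100.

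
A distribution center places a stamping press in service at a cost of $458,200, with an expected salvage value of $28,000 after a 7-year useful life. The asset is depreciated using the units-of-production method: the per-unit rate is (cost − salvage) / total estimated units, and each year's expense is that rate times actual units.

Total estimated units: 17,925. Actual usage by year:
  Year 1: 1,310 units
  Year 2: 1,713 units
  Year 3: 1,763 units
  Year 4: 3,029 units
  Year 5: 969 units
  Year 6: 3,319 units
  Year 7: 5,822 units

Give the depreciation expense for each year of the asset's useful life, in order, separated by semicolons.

Depreciable base = $458,200 − $28,000 = $430,200.
Rate = $430,200 / 17,925 units = $24 per unit.
Year 1: 1,310 × $24 = $31,440. Book value $426,760.
Year 2: 1,713 × $24 = $41,112. Book value $385,648.
Year 3: 1,763 × $24 = $42,312. Book value $343,336.
Year 4: 3,029 × $24 = $72,696. Book value $270,640.
Year 5: 969 × $24 = $23,256. Book value $247,384.
Year 6: 3,319 × $24 = $79,656. Book value $167,728.
Year 7: 5,822 × $24 = $139,728. Book value $28,000.

$31,440; $41,112; $42,312; $72,696; $23,256; $79,656; $139,728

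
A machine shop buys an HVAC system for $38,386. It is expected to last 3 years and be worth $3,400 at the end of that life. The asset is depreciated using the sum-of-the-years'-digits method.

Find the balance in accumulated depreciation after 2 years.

Depreciable base = $38,386 − $3,400 = $34,986.
Sum of the years' digits = 3+2+1 = 6.
Year 1: $34,986 × 3/6 = $17,493. Book value $20,893.
Year 2: $34,986 × 2/6 = $11,662. Book value $9,231.
Accumulated through year 2 = $38,386 − $9,231 = $29,155.

$29,155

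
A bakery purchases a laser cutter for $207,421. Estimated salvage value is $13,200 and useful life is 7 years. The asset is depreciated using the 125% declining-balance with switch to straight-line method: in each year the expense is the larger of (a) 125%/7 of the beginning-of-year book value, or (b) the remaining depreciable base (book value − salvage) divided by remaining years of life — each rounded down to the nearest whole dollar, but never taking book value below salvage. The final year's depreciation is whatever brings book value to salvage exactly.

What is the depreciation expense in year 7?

Depreciable base = $207,421 − $13,200 = $194,221.
Year 1: DB = ⌊$207,421 × 125%/7⌋ = $37,039; SL = ⌊$194,221/7⌋ = $27,745 → take DB $37,039. Book value $170,382.
Year 2: DB = ⌊$170,382 × 125%/7⌋ = $30,425; SL = ⌊$157,182/6⌋ = $26,197 → take DB $30,425. Book value $139,957.
Year 3: DB = ⌊$139,957 × 125%/7⌋ = $24,992; SL = ⌊$126,757/5⌋ = $25,351 → take SL $25,351. Book value $114,606.
Year 4: DB = ⌊$114,606 × 125%/7⌋ = $20,465; SL = ⌊$101,406/4⌋ = $25,351 → take SL $25,351. Book value $89,255.
Year 5: DB = ⌊$89,255 × 125%/7⌋ = $15,938; SL = ⌊$76,055/3⌋ = $25,351 → take SL $25,351. Book value $63,904.
Year 6: DB = ⌊$63,904 × 125%/7⌋ = $11,411; SL = ⌊$50,704/2⌋ = $25,352 → take SL $25,352. Book value $38,552.
Year 7 (final): $38,552 − $13,200 = $25,352. Book value $13,200.

$25,352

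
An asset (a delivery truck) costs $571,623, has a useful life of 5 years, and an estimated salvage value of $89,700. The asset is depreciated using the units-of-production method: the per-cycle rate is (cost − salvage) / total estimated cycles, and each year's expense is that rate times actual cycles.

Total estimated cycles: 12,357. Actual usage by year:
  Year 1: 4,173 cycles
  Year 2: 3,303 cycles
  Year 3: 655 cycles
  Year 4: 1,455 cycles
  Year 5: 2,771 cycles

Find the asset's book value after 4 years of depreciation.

Depreciable base = $571,623 − $89,700 = $481,923.
Rate = $481,923 / 12,357 cycles = $39 per cycle.
Year 1: 4,173 × $39 = $162,747. Book value $408,876.
Year 2: 3,303 × $39 = $128,817. Book value $280,059.
Year 3: 655 × $39 = $25,545. Book value $254,514.
Year 4: 1,455 × $39 = $56,745. Book value $197,769.

$197,769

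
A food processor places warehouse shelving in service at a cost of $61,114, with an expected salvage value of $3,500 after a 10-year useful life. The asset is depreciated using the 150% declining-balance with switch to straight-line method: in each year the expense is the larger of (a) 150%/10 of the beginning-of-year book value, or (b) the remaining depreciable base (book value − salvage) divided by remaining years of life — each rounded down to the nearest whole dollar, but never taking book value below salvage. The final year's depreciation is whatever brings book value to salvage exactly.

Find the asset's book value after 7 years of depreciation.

Depreciable base = $61,114 − $3,500 = $57,614.
Year 1: DB = ⌊$61,114 × 150%/10⌋ = $9,167; SL = ⌊$57,614/10⌋ = $5,761 → take DB $9,167. Book value $51,947.
Year 2: DB = ⌊$51,947 × 150%/10⌋ = $7,792; SL = ⌊$48,447/9⌋ = $5,383 → take DB $7,792. Book value $44,155.
Year 3: DB = ⌊$44,155 × 150%/10⌋ = $6,623; SL = ⌊$40,655/8⌋ = $5,081 → take DB $6,623. Book value $37,532.
Year 4: DB = ⌊$37,532 × 150%/10⌋ = $5,629; SL = ⌊$34,032/7⌋ = $4,861 → take DB $5,629. Book value $31,903.
Year 5: DB = ⌊$31,903 × 150%/10⌋ = $4,785; SL = ⌊$28,403/6⌋ = $4,733 → take DB $4,785. Book value $27,118.
Year 6: DB = ⌊$27,118 × 150%/10⌋ = $4,067; SL = ⌊$23,618/5⌋ = $4,723 → take SL $4,723. Book value $22,395.
Year 7: DB = ⌊$22,395 × 150%/10⌋ = $3,359; SL = ⌊$18,895/4⌋ = $4,723 → take SL $4,723. Book value $17,672.

$17,672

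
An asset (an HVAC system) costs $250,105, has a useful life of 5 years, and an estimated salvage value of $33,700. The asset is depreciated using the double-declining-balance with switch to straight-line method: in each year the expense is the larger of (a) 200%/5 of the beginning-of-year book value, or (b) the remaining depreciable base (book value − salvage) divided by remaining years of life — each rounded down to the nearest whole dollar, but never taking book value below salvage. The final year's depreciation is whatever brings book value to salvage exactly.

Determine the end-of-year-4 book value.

Depreciable base = $250,105 − $33,700 = $216,405.
Year 1: DB = ⌊$250,105 × 200%/5⌋ = $100,042; SL = ⌊$216,405/5⌋ = $43,281 → take DB $100,042. Book value $150,063.
Year 2: DB = ⌊$150,063 × 200%/5⌋ = $60,025; SL = ⌊$116,363/4⌋ = $29,090 → take DB $60,025. Book value $90,038.
Year 3: DB = ⌊$90,038 × 200%/5⌋ = $36,015; SL = ⌊$56,338/3⌋ = $18,779 → take DB $36,015. Book value $54,023.
Year 4: DB = ⌊$54,023 × 200%/5⌋ = $21,609; SL = ⌊$20,323/2⌋ = $10,161 → take DB $21,609, capped at $20,323. Book value $33,700.

$33,700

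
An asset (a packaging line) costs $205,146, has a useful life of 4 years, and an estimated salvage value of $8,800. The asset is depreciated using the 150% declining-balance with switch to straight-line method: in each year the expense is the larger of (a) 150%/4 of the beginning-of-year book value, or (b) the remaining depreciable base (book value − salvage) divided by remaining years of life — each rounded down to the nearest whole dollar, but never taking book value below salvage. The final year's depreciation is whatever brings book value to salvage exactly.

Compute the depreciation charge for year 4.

$35,668

Depreciable base = $205,146 − $8,800 = $196,346.
Year 1: DB = ⌊$205,146 × 150%/4⌋ = $76,929; SL = ⌊$196,346/4⌋ = $49,086 → take DB $76,929. Book value $128,217.
Year 2: DB = ⌊$128,217 × 150%/4⌋ = $48,081; SL = ⌊$119,417/3⌋ = $39,805 → take DB $48,081. Book value $80,136.
Year 3: DB = ⌊$80,136 × 150%/4⌋ = $30,051; SL = ⌊$71,336/2⌋ = $35,668 → take SL $35,668. Book value $44,468.
Year 4 (final): $44,468 − $8,800 = $35,668. Book value $8,800.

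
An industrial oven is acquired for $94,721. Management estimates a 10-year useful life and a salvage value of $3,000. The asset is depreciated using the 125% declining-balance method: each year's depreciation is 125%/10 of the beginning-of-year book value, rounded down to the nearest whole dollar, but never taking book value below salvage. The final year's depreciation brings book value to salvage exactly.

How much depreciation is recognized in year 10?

$25,481

Depreciable base = $94,721 − $3,000 = $91,721.
Year 1: ⌊$94,721 × 125%/10⌋ = $11,840. Book value $82,881.
Year 2: ⌊$82,881 × 125%/10⌋ = $10,360. Book value $72,521.
Year 3: ⌊$72,521 × 125%/10⌋ = $9,065. Book value $63,456.
Year 4: ⌊$63,456 × 125%/10⌋ = $7,932. Book value $55,524.
Year 5: ⌊$55,524 × 125%/10⌋ = $6,940. Book value $48,584.
Year 6: ⌊$48,584 × 125%/10⌋ = $6,073. Book value $42,511.
Year 7: ⌊$42,511 × 125%/10⌋ = $5,313. Book value $37,198.
Year 8: ⌊$37,198 × 125%/10⌋ = $4,649. Book value $32,549.
Year 9: ⌊$32,549 × 125%/10⌋ = $4,068. Book value $28,481.
Year 10 (final): $28,481 − $3,000 = $25,481. Book value $3,000.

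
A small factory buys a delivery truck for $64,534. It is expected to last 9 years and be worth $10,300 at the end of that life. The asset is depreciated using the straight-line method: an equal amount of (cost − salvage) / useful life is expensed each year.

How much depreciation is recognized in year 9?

$6,026

Depreciable base = $64,534 − $10,300 = $54,234.
Annual expense = $54,234 / 9 = $6,026.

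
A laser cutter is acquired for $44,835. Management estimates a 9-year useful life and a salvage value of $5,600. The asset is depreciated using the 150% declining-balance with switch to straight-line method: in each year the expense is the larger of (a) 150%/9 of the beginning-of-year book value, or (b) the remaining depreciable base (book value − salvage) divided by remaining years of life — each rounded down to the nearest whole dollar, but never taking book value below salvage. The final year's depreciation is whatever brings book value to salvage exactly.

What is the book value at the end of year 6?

Depreciable base = $44,835 − $5,600 = $39,235.
Year 1: DB = ⌊$44,835 × 150%/9⌋ = $7,472; SL = ⌊$39,235/9⌋ = $4,359 → take DB $7,472. Book value $37,363.
Year 2: DB = ⌊$37,363 × 150%/9⌋ = $6,227; SL = ⌊$31,763/8⌋ = $3,970 → take DB $6,227. Book value $31,136.
Year 3: DB = ⌊$31,136 × 150%/9⌋ = $5,189; SL = ⌊$25,536/7⌋ = $3,648 → take DB $5,189. Book value $25,947.
Year 4: DB = ⌊$25,947 × 150%/9⌋ = $4,324; SL = ⌊$20,347/6⌋ = $3,391 → take DB $4,324. Book value $21,623.
Year 5: DB = ⌊$21,623 × 150%/9⌋ = $3,603; SL = ⌊$16,023/5⌋ = $3,204 → take DB $3,603. Book value $18,020.
Year 6: DB = ⌊$18,020 × 150%/9⌋ = $3,003; SL = ⌊$12,420/4⌋ = $3,105 → take SL $3,105. Book value $14,915.

$14,915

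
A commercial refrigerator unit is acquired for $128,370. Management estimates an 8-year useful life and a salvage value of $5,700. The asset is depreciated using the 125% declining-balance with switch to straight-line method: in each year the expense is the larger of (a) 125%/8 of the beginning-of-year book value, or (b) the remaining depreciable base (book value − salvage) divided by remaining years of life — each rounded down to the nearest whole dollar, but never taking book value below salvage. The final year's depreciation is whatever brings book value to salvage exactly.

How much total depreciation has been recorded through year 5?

$79,824

Depreciable base = $128,370 − $5,700 = $122,670.
Year 1: DB = ⌊$128,370 × 125%/8⌋ = $20,057; SL = ⌊$122,670/8⌋ = $15,333 → take DB $20,057. Book value $108,313.
Year 2: DB = ⌊$108,313 × 125%/8⌋ = $16,923; SL = ⌊$102,613/7⌋ = $14,659 → take DB $16,923. Book value $91,390.
Year 3: DB = ⌊$91,390 × 125%/8⌋ = $14,279; SL = ⌊$85,690/6⌋ = $14,281 → take SL $14,281. Book value $77,109.
Year 4: DB = ⌊$77,109 × 125%/8⌋ = $12,048; SL = ⌊$71,409/5⌋ = $14,281 → take SL $14,281. Book value $62,828.
Year 5: DB = ⌊$62,828 × 125%/8⌋ = $9,816; SL = ⌊$57,128/4⌋ = $14,282 → take SL $14,282. Book value $48,546.
Accumulated through year 5 = $128,370 − $48,546 = $79,824.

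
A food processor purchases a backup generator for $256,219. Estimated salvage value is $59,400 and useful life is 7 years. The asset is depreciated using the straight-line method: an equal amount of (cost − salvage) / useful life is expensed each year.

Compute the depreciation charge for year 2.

$28,117

Depreciable base = $256,219 − $59,400 = $196,819.
Annual expense = $196,819 / 7 = $28,117.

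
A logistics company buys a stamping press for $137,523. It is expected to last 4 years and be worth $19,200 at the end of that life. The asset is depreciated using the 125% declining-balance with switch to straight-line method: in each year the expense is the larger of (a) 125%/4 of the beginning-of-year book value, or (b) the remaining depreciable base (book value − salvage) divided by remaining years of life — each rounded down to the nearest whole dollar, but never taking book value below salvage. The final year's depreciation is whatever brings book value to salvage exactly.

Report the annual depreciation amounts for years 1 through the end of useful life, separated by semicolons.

$42,975; $29,546; $22,901; $22,901

Depreciable base = $137,523 − $19,200 = $118,323.
Year 1: DB = ⌊$137,523 × 125%/4⌋ = $42,975; SL = ⌊$118,323/4⌋ = $29,580 → take DB $42,975. Book value $94,548.
Year 2: DB = ⌊$94,548 × 125%/4⌋ = $29,546; SL = ⌊$75,348/3⌋ = $25,116 → take DB $29,546. Book value $65,002.
Year 3: DB = ⌊$65,002 × 125%/4⌋ = $20,313; SL = ⌊$45,802/2⌋ = $22,901 → take SL $22,901. Book value $42,101.
Year 4 (final): $42,101 − $19,200 = $22,901. Book value $19,200.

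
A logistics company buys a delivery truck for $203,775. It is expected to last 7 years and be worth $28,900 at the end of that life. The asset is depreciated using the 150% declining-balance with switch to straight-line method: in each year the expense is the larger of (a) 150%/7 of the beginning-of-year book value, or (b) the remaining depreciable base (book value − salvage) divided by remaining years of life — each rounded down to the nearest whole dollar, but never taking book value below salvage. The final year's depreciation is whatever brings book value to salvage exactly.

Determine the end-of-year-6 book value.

Depreciable base = $203,775 − $28,900 = $174,875.
Year 1: DB = ⌊$203,775 × 150%/7⌋ = $43,666; SL = ⌊$174,875/7⌋ = $24,982 → take DB $43,666. Book value $160,109.
Year 2: DB = ⌊$160,109 × 150%/7⌋ = $34,309; SL = ⌊$131,209/6⌋ = $21,868 → take DB $34,309. Book value $125,800.
Year 3: DB = ⌊$125,800 × 150%/7⌋ = $26,957; SL = ⌊$96,900/5⌋ = $19,380 → take DB $26,957. Book value $98,843.
Year 4: DB = ⌊$98,843 × 150%/7⌋ = $21,180; SL = ⌊$69,943/4⌋ = $17,485 → take DB $21,180. Book value $77,663.
Year 5: DB = ⌊$77,663 × 150%/7⌋ = $16,642; SL = ⌊$48,763/3⌋ = $16,254 → take DB $16,642. Book value $61,021.
Year 6: DB = ⌊$61,021 × 150%/7⌋ = $13,075; SL = ⌊$32,121/2⌋ = $16,060 → take SL $16,060. Book value $44,961.

$44,961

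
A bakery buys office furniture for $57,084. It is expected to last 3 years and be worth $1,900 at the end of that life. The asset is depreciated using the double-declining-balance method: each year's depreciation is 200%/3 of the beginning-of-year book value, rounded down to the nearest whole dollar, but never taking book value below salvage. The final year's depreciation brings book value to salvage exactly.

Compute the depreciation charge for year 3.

$4,443

Depreciable base = $57,084 − $1,900 = $55,184.
Year 1: ⌊$57,084 × 200%/3⌋ = $38,056. Book value $19,028.
Year 2: ⌊$19,028 × 200%/3⌋ = $12,685. Book value $6,343.
Year 3 (final): $6,343 − $1,900 = $4,443. Book value $1,900.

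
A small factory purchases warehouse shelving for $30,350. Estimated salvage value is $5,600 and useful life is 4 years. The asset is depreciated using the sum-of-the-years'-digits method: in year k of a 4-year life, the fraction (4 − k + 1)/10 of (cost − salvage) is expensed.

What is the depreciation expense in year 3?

$4,950

Depreciable base = $30,350 − $5,600 = $24,750.
Sum of the years' digits = 4+3+2+1 = 10.
Year 1: $24,750 × 4/10 = $9,900. Book value $20,450.
Year 2: $24,750 × 3/10 = $7,425. Book value $13,025.
Year 3: $24,750 × 2/10 = $4,950. Book value $8,075.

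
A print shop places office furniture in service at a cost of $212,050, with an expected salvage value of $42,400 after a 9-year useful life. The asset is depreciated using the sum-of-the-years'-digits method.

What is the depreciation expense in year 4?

Depreciable base = $212,050 − $42,400 = $169,650.
Sum of the years' digits = 9+8+7+6+5+4+3+2+1 = 45.
Year 1: $169,650 × 9/45 = $33,930. Book value $178,120.
Year 2: $169,650 × 8/45 = $30,160. Book value $147,960.
Year 3: $169,650 × 7/45 = $26,390. Book value $121,570.
Year 4: $169,650 × 6/45 = $22,620. Book value $98,950.

$22,620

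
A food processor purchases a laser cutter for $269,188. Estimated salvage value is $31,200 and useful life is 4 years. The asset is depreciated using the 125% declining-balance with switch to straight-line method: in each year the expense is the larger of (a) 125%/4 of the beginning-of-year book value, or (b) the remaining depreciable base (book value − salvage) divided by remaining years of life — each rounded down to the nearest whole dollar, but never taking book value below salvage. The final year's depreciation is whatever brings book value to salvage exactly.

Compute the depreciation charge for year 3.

Depreciable base = $269,188 − $31,200 = $237,988.
Year 1: DB = ⌊$269,188 × 125%/4⌋ = $84,121; SL = ⌊$237,988/4⌋ = $59,497 → take DB $84,121. Book value $185,067.
Year 2: DB = ⌊$185,067 × 125%/4⌋ = $57,833; SL = ⌊$153,867/3⌋ = $51,289 → take DB $57,833. Book value $127,234.
Year 3: DB = ⌊$127,234 × 125%/4⌋ = $39,760; SL = ⌊$96,034/2⌋ = $48,017 → take SL $48,017. Book value $79,217.

$48,017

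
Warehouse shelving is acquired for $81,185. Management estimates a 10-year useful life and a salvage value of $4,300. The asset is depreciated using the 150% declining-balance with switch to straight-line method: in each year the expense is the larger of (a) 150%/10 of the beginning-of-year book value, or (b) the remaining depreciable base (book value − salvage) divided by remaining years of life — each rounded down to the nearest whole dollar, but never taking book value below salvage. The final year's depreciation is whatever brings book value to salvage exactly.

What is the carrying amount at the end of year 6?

Depreciable base = $81,185 − $4,300 = $76,885.
Year 1: DB = ⌊$81,185 × 150%/10⌋ = $12,177; SL = ⌊$76,885/10⌋ = $7,688 → take DB $12,177. Book value $69,008.
Year 2: DB = ⌊$69,008 × 150%/10⌋ = $10,351; SL = ⌊$64,708/9⌋ = $7,189 → take DB $10,351. Book value $58,657.
Year 3: DB = ⌊$58,657 × 150%/10⌋ = $8,798; SL = ⌊$54,357/8⌋ = $6,794 → take DB $8,798. Book value $49,859.
Year 4: DB = ⌊$49,859 × 150%/10⌋ = $7,478; SL = ⌊$45,559/7⌋ = $6,508 → take DB $7,478. Book value $42,381.
Year 5: DB = ⌊$42,381 × 150%/10⌋ = $6,357; SL = ⌊$38,081/6⌋ = $6,346 → take DB $6,357. Book value $36,024.
Year 6: DB = ⌊$36,024 × 150%/10⌋ = $5,403; SL = ⌊$31,724/5⌋ = $6,344 → take SL $6,344. Book value $29,680.

$29,680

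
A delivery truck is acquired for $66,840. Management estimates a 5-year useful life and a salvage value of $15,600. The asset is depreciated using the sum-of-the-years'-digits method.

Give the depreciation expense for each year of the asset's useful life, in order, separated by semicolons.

Depreciable base = $66,840 − $15,600 = $51,240.
Sum of the years' digits = 5+4+3+2+1 = 15.
Year 1: $51,240 × 5/15 = $17,080. Book value $49,760.
Year 2: $51,240 × 4/15 = $13,664. Book value $36,096.
Year 3: $51,240 × 3/15 = $10,248. Book value $25,848.
Year 4: $51,240 × 2/15 = $6,832. Book value $19,016.
Year 5: $51,240 × 1/15 = $3,416. Book value $15,600.

$17,080; $13,664; $10,248; $6,832; $3,416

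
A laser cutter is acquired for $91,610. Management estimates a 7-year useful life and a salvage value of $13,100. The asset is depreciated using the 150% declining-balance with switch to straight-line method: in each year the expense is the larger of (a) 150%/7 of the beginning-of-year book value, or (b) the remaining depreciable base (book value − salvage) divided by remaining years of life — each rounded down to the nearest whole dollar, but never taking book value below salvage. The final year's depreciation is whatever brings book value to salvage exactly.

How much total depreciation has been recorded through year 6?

$71,343

Depreciable base = $91,610 − $13,100 = $78,510.
Year 1: DB = ⌊$91,610 × 150%/7⌋ = $19,630; SL = ⌊$78,510/7⌋ = $11,215 → take DB $19,630. Book value $71,980.
Year 2: DB = ⌊$71,980 × 150%/7⌋ = $15,424; SL = ⌊$58,880/6⌋ = $9,813 → take DB $15,424. Book value $56,556.
Year 3: DB = ⌊$56,556 × 150%/7⌋ = $12,119; SL = ⌊$43,456/5⌋ = $8,691 → take DB $12,119. Book value $44,437.
Year 4: DB = ⌊$44,437 × 150%/7⌋ = $9,522; SL = ⌊$31,337/4⌋ = $7,834 → take DB $9,522. Book value $34,915.
Year 5: DB = ⌊$34,915 × 150%/7⌋ = $7,481; SL = ⌊$21,815/3⌋ = $7,271 → take DB $7,481. Book value $27,434.
Year 6: DB = ⌊$27,434 × 150%/7⌋ = $5,878; SL = ⌊$14,334/2⌋ = $7,167 → take SL $7,167. Book value $20,267.
Accumulated through year 6 = $91,610 − $20,267 = $71,343.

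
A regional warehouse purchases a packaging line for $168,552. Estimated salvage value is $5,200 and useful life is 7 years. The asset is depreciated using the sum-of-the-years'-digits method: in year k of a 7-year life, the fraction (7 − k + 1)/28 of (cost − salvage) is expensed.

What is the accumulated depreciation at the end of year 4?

Depreciable base = $168,552 − $5,200 = $163,352.
Sum of the years' digits = 7+6+5+4+3+2+1 = 28.
Year 1: $163,352 × 7/28 = $40,838. Book value $127,714.
Year 2: $163,352 × 6/28 = $35,004. Book value $92,710.
Year 3: $163,352 × 5/28 = $29,170. Book value $63,540.
Year 4: $163,352 × 4/28 = $23,336. Book value $40,204.
Accumulated through year 4 = $168,552 − $40,204 = $128,348.

$128,348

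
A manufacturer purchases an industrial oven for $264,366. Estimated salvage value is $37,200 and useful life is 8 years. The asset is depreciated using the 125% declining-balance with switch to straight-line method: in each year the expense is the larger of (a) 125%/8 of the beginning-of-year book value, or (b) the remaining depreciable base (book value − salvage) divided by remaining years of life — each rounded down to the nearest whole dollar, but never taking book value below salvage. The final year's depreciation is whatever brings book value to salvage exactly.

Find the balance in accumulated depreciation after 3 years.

$105,566

Depreciable base = $264,366 − $37,200 = $227,166.
Year 1: DB = ⌊$264,366 × 125%/8⌋ = $41,307; SL = ⌊$227,166/8⌋ = $28,395 → take DB $41,307. Book value $223,059.
Year 2: DB = ⌊$223,059 × 125%/8⌋ = $34,852; SL = ⌊$185,859/7⌋ = $26,551 → take DB $34,852. Book value $188,207.
Year 3: DB = ⌊$188,207 × 125%/8⌋ = $29,407; SL = ⌊$151,007/6⌋ = $25,167 → take DB $29,407. Book value $158,800.
Accumulated through year 3 = $264,366 − $158,800 = $105,566.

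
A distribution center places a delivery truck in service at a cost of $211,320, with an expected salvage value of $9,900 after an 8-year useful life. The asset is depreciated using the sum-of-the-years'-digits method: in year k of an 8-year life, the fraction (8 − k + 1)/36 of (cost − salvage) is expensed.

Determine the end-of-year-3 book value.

$93,825

Depreciable base = $211,320 − $9,900 = $201,420.
Sum of the years' digits = 8+7+6+5+4+3+2+1 = 36.
Year 1: $201,420 × 8/36 = $44,760. Book value $166,560.
Year 2: $201,420 × 7/36 = $39,165. Book value $127,395.
Year 3: $201,420 × 6/36 = $33,570. Book value $93,825.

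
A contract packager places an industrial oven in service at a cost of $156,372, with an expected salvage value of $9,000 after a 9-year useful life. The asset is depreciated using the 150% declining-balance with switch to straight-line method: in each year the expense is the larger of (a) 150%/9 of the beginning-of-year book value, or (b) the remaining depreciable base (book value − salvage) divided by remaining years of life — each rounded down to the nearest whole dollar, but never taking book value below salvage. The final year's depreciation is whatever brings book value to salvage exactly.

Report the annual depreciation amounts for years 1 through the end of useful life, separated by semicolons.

$26,062; $21,718; $18,098; $15,082; $13,282; $13,282; $13,282; $13,283; $13,283

Depreciable base = $156,372 − $9,000 = $147,372.
Year 1: DB = ⌊$156,372 × 150%/9⌋ = $26,062; SL = ⌊$147,372/9⌋ = $16,374 → take DB $26,062. Book value $130,310.
Year 2: DB = ⌊$130,310 × 150%/9⌋ = $21,718; SL = ⌊$121,310/8⌋ = $15,163 → take DB $21,718. Book value $108,592.
Year 3: DB = ⌊$108,592 × 150%/9⌋ = $18,098; SL = ⌊$99,592/7⌋ = $14,227 → take DB $18,098. Book value $90,494.
Year 4: DB = ⌊$90,494 × 150%/9⌋ = $15,082; SL = ⌊$81,494/6⌋ = $13,582 → take DB $15,082. Book value $75,412.
Year 5: DB = ⌊$75,412 × 150%/9⌋ = $12,568; SL = ⌊$66,412/5⌋ = $13,282 → take SL $13,282. Book value $62,130.
Year 6: DB = ⌊$62,130 × 150%/9⌋ = $10,355; SL = ⌊$53,130/4⌋ = $13,282 → take SL $13,282. Book value $48,848.
Year 7: DB = ⌊$48,848 × 150%/9⌋ = $8,141; SL = ⌊$39,848/3⌋ = $13,282 → take SL $13,282. Book value $35,566.
Year 8: DB = ⌊$35,566 × 150%/9⌋ = $5,927; SL = ⌊$26,566/2⌋ = $13,283 → take SL $13,283. Book value $22,283.
Year 9 (final): $22,283 − $9,000 = $13,283. Book value $9,000.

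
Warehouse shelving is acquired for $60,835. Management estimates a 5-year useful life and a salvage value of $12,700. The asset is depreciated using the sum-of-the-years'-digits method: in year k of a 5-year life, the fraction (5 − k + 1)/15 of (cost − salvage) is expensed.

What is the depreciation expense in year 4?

$6,418

Depreciable base = $60,835 − $12,700 = $48,135.
Sum of the years' digits = 5+4+3+2+1 = 15.
Year 1: $48,135 × 5/15 = $16,045. Book value $44,790.
Year 2: $48,135 × 4/15 = $12,836. Book value $31,954.
Year 3: $48,135 × 3/15 = $9,627. Book value $22,327.
Year 4: $48,135 × 2/15 = $6,418. Book value $15,909.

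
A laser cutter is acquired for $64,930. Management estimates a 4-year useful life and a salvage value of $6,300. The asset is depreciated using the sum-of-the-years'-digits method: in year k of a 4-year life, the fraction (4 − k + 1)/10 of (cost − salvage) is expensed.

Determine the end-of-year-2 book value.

Depreciable base = $64,930 − $6,300 = $58,630.
Sum of the years' digits = 4+3+2+1 = 10.
Year 1: $58,630 × 4/10 = $23,452. Book value $41,478.
Year 2: $58,630 × 3/10 = $17,589. Book value $23,889.

$23,889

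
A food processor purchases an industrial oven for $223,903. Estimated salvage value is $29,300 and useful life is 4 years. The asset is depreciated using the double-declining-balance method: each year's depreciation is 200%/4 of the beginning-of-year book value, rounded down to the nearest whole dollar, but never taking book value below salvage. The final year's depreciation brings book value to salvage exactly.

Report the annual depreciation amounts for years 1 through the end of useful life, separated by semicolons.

$111,951; $55,976; $26,676; $0

Depreciable base = $223,903 − $29,300 = $194,603.
Year 1: ⌊$223,903 × 200%/4⌋ = $111,951. Book value $111,952.
Year 2: ⌊$111,952 × 200%/4⌋ = $55,976. Book value $55,976.
Year 3: ⌊$55,976 × 200%/4⌋ = $27,988, capped at $26,676. Book value $29,300.
Year 4 (final): $29,300 − $29,300 = $0. Book value $29,300.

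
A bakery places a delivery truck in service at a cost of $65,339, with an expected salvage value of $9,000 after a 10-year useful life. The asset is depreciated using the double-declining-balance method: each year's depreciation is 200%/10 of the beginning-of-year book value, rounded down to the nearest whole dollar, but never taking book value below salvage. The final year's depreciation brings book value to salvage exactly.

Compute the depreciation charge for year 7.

Depreciable base = $65,339 − $9,000 = $56,339.
Year 1: ⌊$65,339 × 200%/10⌋ = $13,067. Book value $52,272.
Year 2: ⌊$52,272 × 200%/10⌋ = $10,454. Book value $41,818.
Year 3: ⌊$41,818 × 200%/10⌋ = $8,363. Book value $33,455.
Year 4: ⌊$33,455 × 200%/10⌋ = $6,691. Book value $26,764.
Year 5: ⌊$26,764 × 200%/10⌋ = $5,352. Book value $21,412.
Year 6: ⌊$21,412 × 200%/10⌋ = $4,282. Book value $17,130.
Year 7: ⌊$17,130 × 200%/10⌋ = $3,426. Book value $13,704.

$3,426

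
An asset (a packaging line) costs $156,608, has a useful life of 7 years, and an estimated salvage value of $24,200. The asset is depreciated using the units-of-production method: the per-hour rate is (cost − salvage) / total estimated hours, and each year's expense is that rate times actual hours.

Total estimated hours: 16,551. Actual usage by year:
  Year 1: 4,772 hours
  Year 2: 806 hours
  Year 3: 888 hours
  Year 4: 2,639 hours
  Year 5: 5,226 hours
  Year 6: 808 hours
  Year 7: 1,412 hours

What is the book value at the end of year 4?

$83,768

Depreciable base = $156,608 − $24,200 = $132,408.
Rate = $132,408 / 16,551 hours = $8 per hour.
Year 1: 4,772 × $8 = $38,176. Book value $118,432.
Year 2: 806 × $8 = $6,448. Book value $111,984.
Year 3: 888 × $8 = $7,104. Book value $104,880.
Year 4: 2,639 × $8 = $21,112. Book value $83,768.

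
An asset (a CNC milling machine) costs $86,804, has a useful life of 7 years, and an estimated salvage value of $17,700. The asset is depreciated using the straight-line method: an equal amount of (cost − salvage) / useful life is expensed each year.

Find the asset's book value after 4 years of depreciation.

Depreciable base = $86,804 − $17,700 = $69,104.
Annual expense = $69,104 / 7 = $9,872.
End of year 1: book value $76,932.
End of year 2: book value $67,060.
End of year 3: book value $57,188.
End of year 4: book value $47,316.

$47,316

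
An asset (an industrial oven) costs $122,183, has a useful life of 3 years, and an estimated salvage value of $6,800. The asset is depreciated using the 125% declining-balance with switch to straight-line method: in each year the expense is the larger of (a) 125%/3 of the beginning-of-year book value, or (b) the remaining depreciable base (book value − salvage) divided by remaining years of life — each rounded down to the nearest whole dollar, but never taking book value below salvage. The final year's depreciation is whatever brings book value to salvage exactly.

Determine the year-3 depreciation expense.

$32,237

Depreciable base = $122,183 − $6,800 = $115,383.
Year 1: DB = ⌊$122,183 × 125%/3⌋ = $50,909; SL = ⌊$115,383/3⌋ = $38,461 → take DB $50,909. Book value $71,274.
Year 2: DB = ⌊$71,274 × 125%/3⌋ = $29,697; SL = ⌊$64,474/2⌋ = $32,237 → take SL $32,237. Book value $39,037.
Year 3 (final): $39,037 − $6,800 = $32,237. Book value $6,800.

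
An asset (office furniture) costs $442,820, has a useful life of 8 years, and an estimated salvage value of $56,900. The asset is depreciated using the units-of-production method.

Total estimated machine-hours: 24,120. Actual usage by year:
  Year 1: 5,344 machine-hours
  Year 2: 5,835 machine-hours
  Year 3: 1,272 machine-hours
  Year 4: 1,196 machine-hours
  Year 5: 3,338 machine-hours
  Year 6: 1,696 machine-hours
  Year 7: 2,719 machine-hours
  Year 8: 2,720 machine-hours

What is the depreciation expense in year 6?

Depreciable base = $442,820 − $56,900 = $385,920.
Rate = $385,920 / 24,120 machine-hours = $16 per machine-hour.
Year 1: 5,344 × $16 = $85,504. Book value $357,316.
Year 2: 5,835 × $16 = $93,360. Book value $263,956.
Year 3: 1,272 × $16 = $20,352. Book value $243,604.
Year 4: 1,196 × $16 = $19,136. Book value $224,468.
Year 5: 3,338 × $16 = $53,408. Book value $171,060.
Year 6: 1,696 × $16 = $27,136. Book value $143,924.

$27,136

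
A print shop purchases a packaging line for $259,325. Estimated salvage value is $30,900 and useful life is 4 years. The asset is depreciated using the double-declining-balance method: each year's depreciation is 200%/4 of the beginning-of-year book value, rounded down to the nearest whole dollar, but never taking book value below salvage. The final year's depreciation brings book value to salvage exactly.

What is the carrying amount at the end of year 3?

Depreciable base = $259,325 − $30,900 = $228,425.
Year 1: ⌊$259,325 × 200%/4⌋ = $129,662. Book value $129,663.
Year 2: ⌊$129,663 × 200%/4⌋ = $64,831. Book value $64,832.
Year 3: ⌊$64,832 × 200%/4⌋ = $32,416. Book value $32,416.

$32,416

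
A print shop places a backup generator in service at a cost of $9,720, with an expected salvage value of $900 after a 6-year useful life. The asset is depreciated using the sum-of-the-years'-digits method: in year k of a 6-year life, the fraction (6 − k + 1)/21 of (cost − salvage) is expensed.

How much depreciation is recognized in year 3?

Depreciable base = $9,720 − $900 = $8,820.
Sum of the years' digits = 6+5+4+3+2+1 = 21.
Year 1: $8,820 × 6/21 = $2,520. Book value $7,200.
Year 2: $8,820 × 5/21 = $2,100. Book value $5,100.
Year 3: $8,820 × 4/21 = $1,680. Book value $3,420.

$1,680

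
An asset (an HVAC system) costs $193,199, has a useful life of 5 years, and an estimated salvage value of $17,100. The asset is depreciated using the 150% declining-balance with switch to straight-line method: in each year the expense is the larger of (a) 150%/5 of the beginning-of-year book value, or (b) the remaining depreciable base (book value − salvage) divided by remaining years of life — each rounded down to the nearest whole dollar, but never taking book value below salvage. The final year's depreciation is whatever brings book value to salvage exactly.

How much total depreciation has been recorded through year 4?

Depreciable base = $193,199 − $17,100 = $176,099.
Year 1: DB = ⌊$193,199 × 150%/5⌋ = $57,959; SL = ⌊$176,099/5⌋ = $35,219 → take DB $57,959. Book value $135,240.
Year 2: DB = ⌊$135,240 × 150%/5⌋ = $40,572; SL = ⌊$118,140/4⌋ = $29,535 → take DB $40,572. Book value $94,668.
Year 3: DB = ⌊$94,668 × 150%/5⌋ = $28,400; SL = ⌊$77,568/3⌋ = $25,856 → take DB $28,400. Book value $66,268.
Year 4: DB = ⌊$66,268 × 150%/5⌋ = $19,880; SL = ⌊$49,168/2⌋ = $24,584 → take SL $24,584. Book value $41,684.
Accumulated through year 4 = $193,199 − $41,684 = $151,515.

$151,515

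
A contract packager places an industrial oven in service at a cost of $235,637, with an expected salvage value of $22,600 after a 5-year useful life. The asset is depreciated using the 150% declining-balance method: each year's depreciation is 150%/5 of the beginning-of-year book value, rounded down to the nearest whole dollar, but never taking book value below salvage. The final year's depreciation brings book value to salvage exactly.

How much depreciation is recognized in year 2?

$49,483

Depreciable base = $235,637 − $22,600 = $213,037.
Year 1: ⌊$235,637 × 150%/5⌋ = $70,691. Book value $164,946.
Year 2: ⌊$164,946 × 150%/5⌋ = $49,483. Book value $115,463.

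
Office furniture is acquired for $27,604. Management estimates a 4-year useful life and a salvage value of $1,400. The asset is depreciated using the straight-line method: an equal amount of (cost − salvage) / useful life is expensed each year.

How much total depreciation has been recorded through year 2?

Depreciable base = $27,604 − $1,400 = $26,204.
Annual expense = $26,204 / 4 = $6,551.
End of year 1: book value $21,053.
End of year 2: book value $14,502.
Accumulated through year 2 = $27,604 − $14,502 = $13,102.

$13,102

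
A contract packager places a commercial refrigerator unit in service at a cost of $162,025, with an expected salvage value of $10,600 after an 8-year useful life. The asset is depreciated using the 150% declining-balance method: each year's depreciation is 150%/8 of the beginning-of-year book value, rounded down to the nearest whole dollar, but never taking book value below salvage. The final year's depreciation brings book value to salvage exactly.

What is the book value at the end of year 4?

Depreciable base = $162,025 − $10,600 = $151,425.
Year 1: ⌊$162,025 × 150%/8⌋ = $30,379. Book value $131,646.
Year 2: ⌊$131,646 × 150%/8⌋ = $24,683. Book value $106,963.
Year 3: ⌊$106,963 × 150%/8⌋ = $20,055. Book value $86,908.
Year 4: ⌊$86,908 × 150%/8⌋ = $16,295. Book value $70,613.

$70,613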